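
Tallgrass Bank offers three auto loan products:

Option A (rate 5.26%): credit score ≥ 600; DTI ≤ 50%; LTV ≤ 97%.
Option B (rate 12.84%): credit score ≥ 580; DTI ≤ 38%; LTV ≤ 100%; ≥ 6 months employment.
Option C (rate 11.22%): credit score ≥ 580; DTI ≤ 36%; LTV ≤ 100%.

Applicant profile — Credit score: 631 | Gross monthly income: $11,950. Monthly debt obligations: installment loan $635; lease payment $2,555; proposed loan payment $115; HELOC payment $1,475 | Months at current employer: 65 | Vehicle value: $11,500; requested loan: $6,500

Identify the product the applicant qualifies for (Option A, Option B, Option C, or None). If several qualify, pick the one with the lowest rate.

Total debts = (635 + 2,555 + 115 + 1,475) = 4,780; DTI = 4,780/11,950 = 40%.
LTV = 6,500/11,500 = 56.5%.
Option A: score 631 ≥ 600; DTI 40% ≤ 50%; LTV 56.5% ≤ 97% → qualifies.
Option B: score 631 ≥ 580; DTI 40% > 38%; LTV 56.5% ≤ 100%; employment 65 ≥ 6 mo → does not qualify.
Option C: score 631 ≥ 580; DTI 40% > 36%; LTV 56.5% ≤ 100% → does not qualify.

Option A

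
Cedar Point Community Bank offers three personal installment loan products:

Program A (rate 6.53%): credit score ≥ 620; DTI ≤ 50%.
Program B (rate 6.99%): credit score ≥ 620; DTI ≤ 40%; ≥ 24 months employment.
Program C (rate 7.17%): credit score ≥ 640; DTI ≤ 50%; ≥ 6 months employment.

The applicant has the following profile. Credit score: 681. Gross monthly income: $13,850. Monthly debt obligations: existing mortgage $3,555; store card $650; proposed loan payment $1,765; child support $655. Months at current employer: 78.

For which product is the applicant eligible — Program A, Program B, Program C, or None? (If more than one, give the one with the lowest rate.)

Total debts = (3,555 + 650 + 1,765 + 655) = 6,625; DTI = 6,625/13,850 = 47.8%.
Program A: score 681 ≥ 620; DTI 47.8% ≤ 50% → qualifies.
Program B: score 681 ≥ 620; DTI 47.8% > 40%; employment 78 ≥ 24 mo → does not qualify.
Program C: score 681 ≥ 640; DTI 47.8% ≤ 50%; employment 78 ≥ 6 mo → qualifies.
Qualifying: Program A, Program C. Lowest rate is 6.53% → Program A.

Program A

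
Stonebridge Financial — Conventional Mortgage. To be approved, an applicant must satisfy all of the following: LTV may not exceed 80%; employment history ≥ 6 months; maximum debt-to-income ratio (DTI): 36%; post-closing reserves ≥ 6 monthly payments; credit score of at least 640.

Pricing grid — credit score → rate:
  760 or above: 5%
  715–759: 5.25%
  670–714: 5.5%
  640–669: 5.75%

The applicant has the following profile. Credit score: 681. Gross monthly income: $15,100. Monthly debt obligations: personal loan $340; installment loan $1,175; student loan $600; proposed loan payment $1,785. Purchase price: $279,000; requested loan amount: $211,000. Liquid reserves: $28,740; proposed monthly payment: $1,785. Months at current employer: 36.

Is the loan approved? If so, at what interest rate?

Credit score 681 ≥ 640 (meets minimum)
LTV: 211,000 ÷ 279,000 = 75.6%, within 80% cap
Total monthly debts = (340 + 1,175 + 600 + 1,785) = 3,900. Debt-to-income = 3,900/15,100 = 25.8% — meets 36% limit
Reserves = 28,740/1,785 = 16.1 months ≥ 6
Employment 36 ≥ 6 months
All requirements met. Score 681 falls in the 670–714 tier → 5.5%.

Approved at 5.5%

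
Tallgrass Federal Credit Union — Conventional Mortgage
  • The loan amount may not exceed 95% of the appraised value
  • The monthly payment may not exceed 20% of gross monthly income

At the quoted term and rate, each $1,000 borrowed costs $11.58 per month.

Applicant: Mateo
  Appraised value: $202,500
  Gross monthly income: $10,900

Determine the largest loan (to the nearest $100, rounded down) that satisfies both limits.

Payment cap: 20% × $10,900 = $2,180/month.
At $11.58 per $1,000, that supports 2,180/11.58 × 1,000 ≈ $188,255 → $188,200.
LTV cap: 95% × $202,500 = $192,375 → $192,300.
Binding constraint: payment-to-income.

$188,200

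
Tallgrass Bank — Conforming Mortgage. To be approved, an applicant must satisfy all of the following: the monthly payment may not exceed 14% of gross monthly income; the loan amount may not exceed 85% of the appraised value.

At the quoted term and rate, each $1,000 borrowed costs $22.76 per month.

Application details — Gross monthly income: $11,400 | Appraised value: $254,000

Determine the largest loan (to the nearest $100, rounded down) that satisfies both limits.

$70,100

Payment cap: 14% × $11,400 = $1,596/month.
At $22.76 per $1,000, that supports 1,596/22.76 × 1,000 ≈ $70,123 → $70,100.
LTV cap: 85% × $254,000 = $215,900 → $215,900.
Binding constraint: payment-to-income.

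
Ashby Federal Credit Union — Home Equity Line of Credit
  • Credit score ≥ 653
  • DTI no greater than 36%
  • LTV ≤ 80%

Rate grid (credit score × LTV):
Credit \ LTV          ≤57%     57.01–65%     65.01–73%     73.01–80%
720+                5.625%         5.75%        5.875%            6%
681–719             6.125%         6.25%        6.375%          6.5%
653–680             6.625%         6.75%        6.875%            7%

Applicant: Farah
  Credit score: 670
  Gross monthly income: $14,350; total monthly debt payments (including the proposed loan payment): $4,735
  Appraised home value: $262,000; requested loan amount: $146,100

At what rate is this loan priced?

6.625%

Credit score 670 ≥ 653; DTI = 4,735/14,350 = 33% ≤ 36%
LTV: 146,100 ÷ 262,000 = 55.8%, within 80% cap
Score 670 is in the 653–680 band; LTV 55.8% is in the ≤57% band → 6.625%.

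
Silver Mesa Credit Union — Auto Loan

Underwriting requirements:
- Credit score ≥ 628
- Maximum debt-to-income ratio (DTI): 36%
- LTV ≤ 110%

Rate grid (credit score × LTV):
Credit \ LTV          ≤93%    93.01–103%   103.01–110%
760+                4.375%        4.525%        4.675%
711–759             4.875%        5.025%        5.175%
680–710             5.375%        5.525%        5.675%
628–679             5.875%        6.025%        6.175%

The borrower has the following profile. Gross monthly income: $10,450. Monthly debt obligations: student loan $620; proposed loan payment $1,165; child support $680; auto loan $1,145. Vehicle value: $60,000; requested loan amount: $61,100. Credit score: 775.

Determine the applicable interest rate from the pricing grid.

4.525%

Credit score 775 ≥ 628; Total monthly debts = (620 + 1,165 + 680 + 1,145) = 3,610. Debt-to-income = 3,610/10,450 = 34.5% — meets 36% limit
LTV = 61,100/60,000 = 101.8% ≤ 110%
Score 775 is in the 760+ band; LTV 101.8% is in the 93.01–103% band → 4.525%.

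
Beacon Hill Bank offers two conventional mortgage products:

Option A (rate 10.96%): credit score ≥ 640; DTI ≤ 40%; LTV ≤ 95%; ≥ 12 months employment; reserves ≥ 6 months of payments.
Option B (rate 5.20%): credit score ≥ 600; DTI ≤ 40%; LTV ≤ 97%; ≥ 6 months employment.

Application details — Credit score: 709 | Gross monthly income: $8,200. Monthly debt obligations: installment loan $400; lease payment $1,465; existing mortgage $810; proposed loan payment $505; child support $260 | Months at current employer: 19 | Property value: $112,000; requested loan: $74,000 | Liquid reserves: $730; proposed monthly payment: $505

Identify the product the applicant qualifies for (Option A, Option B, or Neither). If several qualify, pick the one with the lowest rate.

Neither

Total debts = (400 + 1,465 + 810 + 505 + 260) = 3,440; DTI = 3,440/8,200 = 42%.
LTV = 74,000/112,000 = 66.1%.
Reserves = 730/505 = 1.4 months.
Option A: score 709 ≥ 640; DTI 42% > 40%; LTV 66.1% ≤ 95%; employment 19 ≥ 12 mo; reserves 1.4 < 6 mo → does not qualify.
Option B: score 709 ≥ 600; DTI 42% > 40%; LTV 66.1% ≤ 97%; employment 19 ≥ 6 mo → does not qualify.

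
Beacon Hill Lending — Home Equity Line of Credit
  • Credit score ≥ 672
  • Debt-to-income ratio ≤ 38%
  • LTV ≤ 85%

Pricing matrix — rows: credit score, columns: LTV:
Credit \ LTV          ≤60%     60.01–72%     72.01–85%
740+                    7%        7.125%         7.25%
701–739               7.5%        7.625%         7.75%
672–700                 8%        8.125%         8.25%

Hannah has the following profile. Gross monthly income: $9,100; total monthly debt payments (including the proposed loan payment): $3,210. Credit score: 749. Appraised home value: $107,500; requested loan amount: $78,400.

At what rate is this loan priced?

7.25%

Credit score 749 ≥ 672; DTI: 3,210 ÷ 9,100 = 35.3%, within the 38% cap
Loan-to-value = 78,400/107,500 = 72.9% — pass (85% max)
Score 749 is in the 740+ band; LTV 72.9% is in the 72.01–85% band → 7.25%.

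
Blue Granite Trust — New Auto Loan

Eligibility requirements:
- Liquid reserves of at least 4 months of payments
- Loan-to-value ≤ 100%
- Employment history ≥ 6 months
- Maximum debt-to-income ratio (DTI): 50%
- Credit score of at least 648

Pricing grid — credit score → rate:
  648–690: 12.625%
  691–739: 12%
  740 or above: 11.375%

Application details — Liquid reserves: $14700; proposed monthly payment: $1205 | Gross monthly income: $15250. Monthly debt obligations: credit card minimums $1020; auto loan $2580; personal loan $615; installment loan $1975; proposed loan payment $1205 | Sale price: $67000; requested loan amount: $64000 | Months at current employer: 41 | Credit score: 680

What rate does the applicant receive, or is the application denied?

Approved at 12.625%

Credit score 680 ≥ 648 (meets minimum)
Total monthly debts = (1,020 + 2,580 + 615 + 1,975 + 1,205) = 7,395. DTI = 7,395/15,250 = 48.5% ≤ 50%
Employment 41 ≥ 6 months
Reserves: 14,700 ÷ 1,205 = 12.2 months (meets 4-month minimum)
Loan-to-value = 64,000/67,000 = 95.5% — pass (100% max)
All requirements met. Score 680 falls in the 648–690 tier → 12.625%.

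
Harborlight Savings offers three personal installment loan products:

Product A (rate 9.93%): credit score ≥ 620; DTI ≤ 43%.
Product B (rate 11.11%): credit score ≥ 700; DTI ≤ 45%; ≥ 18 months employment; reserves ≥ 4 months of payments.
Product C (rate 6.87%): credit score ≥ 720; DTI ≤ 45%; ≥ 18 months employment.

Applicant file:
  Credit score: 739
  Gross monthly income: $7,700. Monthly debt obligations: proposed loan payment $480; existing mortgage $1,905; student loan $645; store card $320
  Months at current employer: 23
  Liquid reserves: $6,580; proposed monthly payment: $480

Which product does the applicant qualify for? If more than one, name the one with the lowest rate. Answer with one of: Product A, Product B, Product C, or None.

Total debts = (480 + 1,905 + 645 + 320) = 3,350; DTI = 3,350/7,700 = 43.5%.
Reserves = 6,580/480 = 13.7 months.
Product A: score 739 ≥ 620; DTI 43.5% > 43% → does not qualify.
Product B: score 739 ≥ 700; DTI 43.5% ≤ 45%; employment 23 ≥ 18 mo; reserves 13.7 ≥ 4 mo → qualifies.
Product C: score 739 ≥ 720; DTI 43.5% ≤ 45%; employment 23 ≥ 18 mo → qualifies.
Qualifying: Product B, Product C. Lowest rate is 6.87% → Product C.

Product C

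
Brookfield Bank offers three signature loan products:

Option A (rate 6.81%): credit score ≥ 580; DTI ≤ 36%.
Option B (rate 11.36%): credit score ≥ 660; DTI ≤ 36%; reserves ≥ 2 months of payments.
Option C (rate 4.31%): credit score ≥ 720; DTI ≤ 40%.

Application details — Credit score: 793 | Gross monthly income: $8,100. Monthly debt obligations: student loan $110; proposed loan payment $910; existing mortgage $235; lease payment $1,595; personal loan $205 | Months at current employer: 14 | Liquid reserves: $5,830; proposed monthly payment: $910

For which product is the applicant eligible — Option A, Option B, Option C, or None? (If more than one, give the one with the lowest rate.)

Option C

Total debts = (110 + 910 + 235 + 1,595 + 205) = 3,055; DTI = 3,055/8,100 = 37.7%.
Reserves = 5,830/910 = 6.4 months.
Option A: score 793 ≥ 580; DTI 37.7% > 36% → does not qualify.
Option B: score 793 ≥ 660; DTI 37.7% > 36%; reserves 6.4 ≥ 2 mo → does not qualify.
Option C: score 793 ≥ 720; DTI 37.7% ≤ 40% → qualifies.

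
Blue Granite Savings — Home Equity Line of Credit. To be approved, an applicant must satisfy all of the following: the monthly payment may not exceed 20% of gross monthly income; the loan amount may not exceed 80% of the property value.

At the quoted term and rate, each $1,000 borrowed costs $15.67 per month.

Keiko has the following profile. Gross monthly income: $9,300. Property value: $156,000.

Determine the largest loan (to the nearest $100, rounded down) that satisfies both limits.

Payment cap: 20% × $9,300 = $1,860/month.
At $15.67 per $1,000, that supports 1,860/15.67 × 1,000 ≈ $118,698 → $118,600.
LTV cap: 80% × $156,000 = $124,800 → $124,800.
Binding constraint: payment-to-income.

$118,600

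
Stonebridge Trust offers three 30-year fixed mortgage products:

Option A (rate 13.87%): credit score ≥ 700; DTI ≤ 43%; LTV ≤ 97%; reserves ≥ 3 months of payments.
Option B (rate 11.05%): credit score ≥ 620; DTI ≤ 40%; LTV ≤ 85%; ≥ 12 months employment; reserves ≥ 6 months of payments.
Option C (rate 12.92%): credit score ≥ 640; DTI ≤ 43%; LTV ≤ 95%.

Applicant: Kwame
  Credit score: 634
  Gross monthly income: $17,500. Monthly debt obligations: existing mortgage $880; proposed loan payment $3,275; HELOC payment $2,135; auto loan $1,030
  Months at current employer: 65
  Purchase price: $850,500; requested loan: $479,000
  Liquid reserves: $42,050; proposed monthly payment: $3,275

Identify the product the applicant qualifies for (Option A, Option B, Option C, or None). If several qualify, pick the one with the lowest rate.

Total debts = (880 + 3,275 + 2,135 + 1,030) = 7,320; DTI = 7,320/17,500 = 41.8%.
LTV = 479,000/850,500 = 56.3%.
Reserves = 42,050/3,275 = 12.8 months.
Option A: score 634 < 700; DTI 41.8% ≤ 43%; LTV 56.3% ≤ 97%; reserves 12.8 ≥ 3 mo → does not qualify.
Option B: score 634 ≥ 620; DTI 41.8% > 40%; LTV 56.3% ≤ 85%; employment 65 ≥ 12 mo; reserves 12.8 ≥ 6 mo → does not qualify.
Option C: score 634 < 640; DTI 41.8% ≤ 43%; LTV 56.3% ≤ 95% → does not qualify.

None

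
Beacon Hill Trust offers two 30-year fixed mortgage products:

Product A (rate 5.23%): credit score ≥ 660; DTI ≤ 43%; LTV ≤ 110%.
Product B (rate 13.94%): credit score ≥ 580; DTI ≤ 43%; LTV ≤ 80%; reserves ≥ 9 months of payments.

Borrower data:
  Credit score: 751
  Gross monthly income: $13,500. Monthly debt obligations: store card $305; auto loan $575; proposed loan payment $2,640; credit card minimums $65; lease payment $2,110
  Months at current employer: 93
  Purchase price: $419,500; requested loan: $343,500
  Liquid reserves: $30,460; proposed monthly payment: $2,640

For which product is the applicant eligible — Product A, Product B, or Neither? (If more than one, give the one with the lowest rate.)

Total debts = (305 + 575 + 2,640 + 65 + 2,110) = 5,695; DTI = 5,695/13,500 = 42.2%.
LTV = 343,500/419,500 = 81.9%.
Reserves = 30,460/2,640 = 11.5 months.
Product A: score 751 ≥ 660; DTI 42.2% ≤ 43%; LTV 81.9% ≤ 110% → qualifies.
Product B: score 751 ≥ 580; DTI 42.2% ≤ 43%; LTV 81.9% > 80%; reserves 11.5 ≥ 9 mo → does not qualify.

Product A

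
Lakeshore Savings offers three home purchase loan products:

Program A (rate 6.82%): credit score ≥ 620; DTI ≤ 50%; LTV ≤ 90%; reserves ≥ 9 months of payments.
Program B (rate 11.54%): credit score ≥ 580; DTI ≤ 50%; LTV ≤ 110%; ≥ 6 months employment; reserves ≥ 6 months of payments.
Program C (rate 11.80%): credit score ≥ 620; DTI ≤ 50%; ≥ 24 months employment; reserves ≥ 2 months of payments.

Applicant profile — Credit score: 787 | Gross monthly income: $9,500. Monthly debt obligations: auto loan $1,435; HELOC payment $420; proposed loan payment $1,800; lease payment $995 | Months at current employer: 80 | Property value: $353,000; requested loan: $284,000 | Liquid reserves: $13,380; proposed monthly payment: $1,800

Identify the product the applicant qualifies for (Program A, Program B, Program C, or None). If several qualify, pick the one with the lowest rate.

Total debts = (1,435 + 420 + 1,800 + 995) = 4,650; DTI = 4,650/9,500 = 48.9%.
LTV = 284,000/353,000 = 80.5%.
Reserves = 13,380/1,800 = 7.4 months.
Program A: score 787 ≥ 620; DTI 48.9% ≤ 50%; LTV 80.5% ≤ 90%; reserves 7.4 < 9 mo → does not qualify.
Program B: score 787 ≥ 580; DTI 48.9% ≤ 50%; LTV 80.5% ≤ 110%; employment 80 ≥ 6 mo; reserves 7.4 ≥ 6 mo → qualifies.
Program C: score 787 ≥ 620; DTI 48.9% ≤ 50%; employment 80 ≥ 24 mo; reserves 7.4 ≥ 2 mo → qualifies.
Qualifying: Program B, Program C. Lowest rate is 11.54% → Program B.

Program B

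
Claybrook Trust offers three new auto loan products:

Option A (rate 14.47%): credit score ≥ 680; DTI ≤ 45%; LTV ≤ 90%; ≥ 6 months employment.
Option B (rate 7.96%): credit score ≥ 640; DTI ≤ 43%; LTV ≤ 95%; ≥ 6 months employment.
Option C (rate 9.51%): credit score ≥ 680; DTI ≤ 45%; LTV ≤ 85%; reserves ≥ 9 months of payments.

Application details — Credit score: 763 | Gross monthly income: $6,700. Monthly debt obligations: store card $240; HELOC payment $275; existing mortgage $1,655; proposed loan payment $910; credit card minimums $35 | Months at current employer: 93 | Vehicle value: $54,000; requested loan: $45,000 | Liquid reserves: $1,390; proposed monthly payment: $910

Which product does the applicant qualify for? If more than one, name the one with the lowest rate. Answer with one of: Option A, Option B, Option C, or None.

Total debts = (240 + 275 + 1,655 + 910 + 35) = 3,115; DTI = 3,115/6,700 = 46.5%.
LTV = 45,000/54,000 = 83.3%.
Reserves = 1,390/910 = 1.5 months.
Option A: score 763 ≥ 680; DTI 46.5% > 45%; LTV 83.3% ≤ 90%; employment 93 ≥ 6 mo → does not qualify.
Option B: score 763 ≥ 640; DTI 46.5% > 43%; LTV 83.3% ≤ 95%; employment 93 ≥ 6 mo → does not qualify.
Option C: score 763 ≥ 680; DTI 46.5% > 45%; LTV 83.3% ≤ 85%; reserves 1.5 < 9 mo → does not qualify.

None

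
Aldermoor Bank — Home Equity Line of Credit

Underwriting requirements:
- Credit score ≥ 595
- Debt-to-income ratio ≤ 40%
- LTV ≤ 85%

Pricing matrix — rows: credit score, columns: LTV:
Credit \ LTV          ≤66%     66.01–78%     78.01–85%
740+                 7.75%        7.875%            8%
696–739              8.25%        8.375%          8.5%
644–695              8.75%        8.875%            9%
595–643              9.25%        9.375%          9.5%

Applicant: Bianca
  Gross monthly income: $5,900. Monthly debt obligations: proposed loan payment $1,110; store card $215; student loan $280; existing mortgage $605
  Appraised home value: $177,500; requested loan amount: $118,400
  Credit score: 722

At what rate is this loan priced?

Credit score 722 ≥ 595; Total monthly debts = (1,110 + 215 + 280 + 605) = 2,210. Debt-to-income = 2,210/5,900 = 37.5% — meets 40% limit
Loan-to-value = 118,400/177,500 = 66.7% — pass (85% max)
Score 722 is in the 696–739 band; LTV 66.7% is in the 66.01–78% band → 8.375%.

8.375%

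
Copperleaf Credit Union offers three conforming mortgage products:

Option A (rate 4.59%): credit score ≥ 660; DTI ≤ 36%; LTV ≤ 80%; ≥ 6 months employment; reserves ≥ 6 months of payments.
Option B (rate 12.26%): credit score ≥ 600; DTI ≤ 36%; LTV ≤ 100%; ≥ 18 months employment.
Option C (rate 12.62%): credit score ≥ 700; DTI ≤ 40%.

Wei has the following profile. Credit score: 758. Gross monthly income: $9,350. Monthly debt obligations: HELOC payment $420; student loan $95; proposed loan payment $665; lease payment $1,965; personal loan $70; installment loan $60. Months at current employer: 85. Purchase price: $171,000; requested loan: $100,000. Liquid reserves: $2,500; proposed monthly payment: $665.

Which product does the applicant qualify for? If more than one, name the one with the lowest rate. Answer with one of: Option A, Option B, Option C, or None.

Total debts = (420 + 95 + 665 + 1,965 + 70 + 60) = 3,275; DTI = 3,275/9,350 = 35%.
LTV = 100,000/171,000 = 58.5%.
Reserves = 2,500/665 = 3.8 months.
Option A: score 758 ≥ 660; DTI 35% ≤ 36%; LTV 58.5% ≤ 80%; employment 85 ≥ 6 mo; reserves 3.8 < 6 mo → does not qualify.
Option B: score 758 ≥ 600; DTI 35% ≤ 36%; LTV 58.5% ≤ 100%; employment 85 ≥ 18 mo → qualifies.
Option C: score 758 ≥ 700; DTI 35% ≤ 40% → qualifies.
Qualifying: Option B, Option C. Lowest rate is 12.26% → Option B.

Option B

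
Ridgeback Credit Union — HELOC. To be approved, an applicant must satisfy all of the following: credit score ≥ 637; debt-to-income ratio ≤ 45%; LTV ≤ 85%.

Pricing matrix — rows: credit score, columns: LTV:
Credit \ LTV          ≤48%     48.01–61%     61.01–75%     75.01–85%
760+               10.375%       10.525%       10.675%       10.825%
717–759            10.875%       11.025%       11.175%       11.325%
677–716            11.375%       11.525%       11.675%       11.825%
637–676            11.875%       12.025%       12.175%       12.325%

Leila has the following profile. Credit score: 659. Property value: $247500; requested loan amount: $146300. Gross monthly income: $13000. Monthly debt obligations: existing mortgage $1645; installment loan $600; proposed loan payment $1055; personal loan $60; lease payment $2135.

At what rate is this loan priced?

12.025%

Credit score 659 ≥ 637; Total monthly debts = (1,645 + 600 + 1,055 + 60 + 2,135) = 5,495. DTI = 5,495/13,000 = 42.3% ≤ 45%
LTV: 146,300 ÷ 247,500 = 59.1%, within 85% cap
Row: 659 falls in 637–676. Column: 59.1% falls in 48.01–61%. Rate = 12.025%.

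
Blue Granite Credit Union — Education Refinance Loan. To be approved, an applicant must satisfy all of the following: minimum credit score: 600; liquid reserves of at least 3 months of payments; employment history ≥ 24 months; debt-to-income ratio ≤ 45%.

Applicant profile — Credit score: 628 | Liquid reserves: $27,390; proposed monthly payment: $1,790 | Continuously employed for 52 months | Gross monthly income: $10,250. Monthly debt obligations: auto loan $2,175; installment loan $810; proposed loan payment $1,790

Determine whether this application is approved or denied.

Denied

Credit score 628 ≥ 600 (meets)
Reserves: 27,390 ÷ 1,790 = 15.3 months (meets 3-month minimum)
Employment 52 ≥ 24 months
Total monthly debts = (2,175 + 810 + 1,790) = 4,775. DTI: 4,775 ÷ 10,250 = 46.6%, exceeds the 45% cap
Fails on DTI.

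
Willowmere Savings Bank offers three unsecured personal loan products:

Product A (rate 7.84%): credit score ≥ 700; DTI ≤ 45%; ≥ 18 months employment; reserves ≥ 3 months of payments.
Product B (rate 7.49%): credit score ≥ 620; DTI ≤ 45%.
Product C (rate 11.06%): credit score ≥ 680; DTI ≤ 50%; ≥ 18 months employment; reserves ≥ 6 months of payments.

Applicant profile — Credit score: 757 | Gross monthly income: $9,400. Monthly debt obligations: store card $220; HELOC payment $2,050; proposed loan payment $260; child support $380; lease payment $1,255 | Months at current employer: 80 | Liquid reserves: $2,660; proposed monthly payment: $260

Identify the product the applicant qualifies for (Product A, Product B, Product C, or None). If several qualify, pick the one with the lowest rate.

Total debts = (220 + 2,050 + 260 + 380 + 1,255) = 4,165; DTI = 4,165/9,400 = 44.3%.
Reserves = 2,660/260 = 10.2 months.
Product A: score 757 ≥ 700; DTI 44.3% ≤ 45%; employment 80 ≥ 18 mo; reserves 10.2 ≥ 3 mo → qualifies.
Product B: score 757 ≥ 620; DTI 44.3% ≤ 45% → qualifies.
Product C: score 757 ≥ 680; DTI 44.3% ≤ 50%; employment 80 ≥ 18 mo; reserves 10.2 ≥ 6 mo → qualifies.
Qualifying: Product A, Product B, Product C. Lowest rate is 7.49% → Product B.

Product B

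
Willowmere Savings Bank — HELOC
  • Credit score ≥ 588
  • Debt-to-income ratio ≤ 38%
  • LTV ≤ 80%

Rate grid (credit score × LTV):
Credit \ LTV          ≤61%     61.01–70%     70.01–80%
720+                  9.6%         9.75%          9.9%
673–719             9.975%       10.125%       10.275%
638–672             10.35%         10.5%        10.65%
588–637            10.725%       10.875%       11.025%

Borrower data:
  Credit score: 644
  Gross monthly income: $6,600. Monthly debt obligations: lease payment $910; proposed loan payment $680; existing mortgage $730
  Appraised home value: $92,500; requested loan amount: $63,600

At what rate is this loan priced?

Credit score 644 ≥ 588; Total monthly debts = (910 + 680 + 730) = 2,320. Debt-to-income = 2,320/6,600 = 35.2% — meets 38% limit
Loan-to-value = 63,600/92,500 = 68.8% — pass (80% max)
Row: 644 falls in 638–672. Column: 68.8% falls in 61.01–70%. Rate = 10.5%.

10.5%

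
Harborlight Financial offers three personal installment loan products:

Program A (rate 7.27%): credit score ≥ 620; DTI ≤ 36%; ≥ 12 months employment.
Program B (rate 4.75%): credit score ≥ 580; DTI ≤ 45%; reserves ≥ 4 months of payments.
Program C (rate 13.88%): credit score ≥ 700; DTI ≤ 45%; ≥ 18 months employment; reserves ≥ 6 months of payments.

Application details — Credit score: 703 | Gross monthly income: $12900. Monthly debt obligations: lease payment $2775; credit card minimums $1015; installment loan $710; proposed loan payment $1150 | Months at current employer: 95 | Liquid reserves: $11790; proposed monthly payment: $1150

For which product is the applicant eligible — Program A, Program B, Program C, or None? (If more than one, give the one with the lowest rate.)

Program B

Total debts = (2,775 + 1,015 + 710 + 1,150) = 5,650; DTI = 5,650/12,900 = 43.8%.
Reserves = 11,790/1,150 = 10.3 months.
Program A: score 703 ≥ 620; DTI 43.8% > 36%; employment 95 ≥ 12 mo → does not qualify.
Program B: score 703 ≥ 580; DTI 43.8% ≤ 45%; reserves 10.3 ≥ 4 mo → qualifies.
Program C: score 703 ≥ 700; DTI 43.8% ≤ 45%; employment 95 ≥ 18 mo; reserves 10.3 ≥ 6 mo → qualifies.
Qualifying: Program B, Program C. Lowest rate is 4.75% → Program B.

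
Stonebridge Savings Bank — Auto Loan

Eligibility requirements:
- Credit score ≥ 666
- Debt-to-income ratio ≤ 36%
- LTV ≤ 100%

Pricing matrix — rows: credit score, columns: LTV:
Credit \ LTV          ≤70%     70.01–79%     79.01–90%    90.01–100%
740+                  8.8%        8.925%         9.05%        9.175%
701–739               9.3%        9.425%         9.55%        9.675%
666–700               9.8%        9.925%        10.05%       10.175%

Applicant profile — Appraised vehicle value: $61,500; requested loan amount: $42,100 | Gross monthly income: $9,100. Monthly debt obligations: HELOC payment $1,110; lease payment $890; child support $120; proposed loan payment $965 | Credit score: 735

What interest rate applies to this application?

9.3%

Credit score 735 ≥ 666; Total monthly debts = (1,110 + 890 + 120 + 965) = 3,085. Debt-to-income = 3,085/9,100 = 33.9% — meets 36% limit
LTV = 42,100/61,500 = 68.5% ≤ 100%
Score 735 is in the 701–739 band; LTV 68.5% is in the ≤70% band → 9.3%.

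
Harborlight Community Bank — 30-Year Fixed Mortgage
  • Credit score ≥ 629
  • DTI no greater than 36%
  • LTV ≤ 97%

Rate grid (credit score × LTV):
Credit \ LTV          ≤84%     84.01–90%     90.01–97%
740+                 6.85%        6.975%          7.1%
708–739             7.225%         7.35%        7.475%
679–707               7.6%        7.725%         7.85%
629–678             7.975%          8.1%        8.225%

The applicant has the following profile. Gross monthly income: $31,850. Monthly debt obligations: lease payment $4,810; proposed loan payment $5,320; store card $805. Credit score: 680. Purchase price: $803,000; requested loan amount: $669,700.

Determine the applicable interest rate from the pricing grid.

Credit score 680 ≥ 629; Total monthly debts = (4,810 + 5,320 + 805) = 10,935. DTI = 10,935/31,850 = 34.3% ≤ 36%
Loan-to-value = 669,700/803,000 = 83.4% — pass (97% max)
Credit 680 → row 679–707; LTV 83.4% → column ≤84%. Grid cell → 7.6%.

7.6%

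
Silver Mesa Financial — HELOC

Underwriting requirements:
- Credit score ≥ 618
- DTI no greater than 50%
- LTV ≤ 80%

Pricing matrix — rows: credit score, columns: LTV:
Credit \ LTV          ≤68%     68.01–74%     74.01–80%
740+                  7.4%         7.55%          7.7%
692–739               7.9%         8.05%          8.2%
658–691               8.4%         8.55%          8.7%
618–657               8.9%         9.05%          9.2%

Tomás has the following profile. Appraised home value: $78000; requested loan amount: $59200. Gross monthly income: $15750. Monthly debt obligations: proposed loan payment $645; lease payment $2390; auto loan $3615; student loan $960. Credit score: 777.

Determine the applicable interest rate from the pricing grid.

Credit score 777 ≥ 618; Total monthly debts = (645 + 2,390 + 3,615 + 960) = 7,610. Debt-to-income = 7,610/15,750 = 48.3% — meets 50% limit
Loan-to-value = 59,200/78,000 = 75.9% — pass (80% max)
Row: 777 falls in 740+. Column: 75.9% falls in 74.01–80%. Rate = 7.7%.

7.7%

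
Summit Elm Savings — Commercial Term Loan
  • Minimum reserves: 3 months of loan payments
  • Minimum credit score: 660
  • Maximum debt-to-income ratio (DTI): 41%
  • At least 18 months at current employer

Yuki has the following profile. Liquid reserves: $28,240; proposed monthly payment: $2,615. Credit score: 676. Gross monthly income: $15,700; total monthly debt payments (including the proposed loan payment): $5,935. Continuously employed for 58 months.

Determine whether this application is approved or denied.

Approved

Reserves: 28,240 ÷ 2,615 = 10.8 months (meets 3-month minimum)
Credit score 676 ≥ 660 (meets)
DTI: 5,935 ÷ 15,700 = 37.8%, within the 41% cap
Employment 58 ≥ 18 months
All criteria satisfied.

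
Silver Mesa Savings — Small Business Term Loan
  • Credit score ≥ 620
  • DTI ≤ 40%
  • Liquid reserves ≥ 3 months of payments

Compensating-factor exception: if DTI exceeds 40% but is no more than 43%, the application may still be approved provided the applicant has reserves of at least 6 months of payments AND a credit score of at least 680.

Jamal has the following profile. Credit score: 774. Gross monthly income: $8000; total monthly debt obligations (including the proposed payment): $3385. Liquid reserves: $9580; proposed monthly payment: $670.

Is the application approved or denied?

Approved

Credit score 774 ≥ 620 (meets base)
DTI: 3,385 ÷ 8,000 = 42.3%, over the 40% base limit.
Reserves: 9,580 ÷ 670 = 14.3 months (meets 3-month minimum)
42.3% falls in the override range (40%–43%), so the compensating-factor test applies.
Reserves 14.3 ≥ 6 months; credit score 774 ≥ 680.
Both override conditions satisfied; DTI exception granted.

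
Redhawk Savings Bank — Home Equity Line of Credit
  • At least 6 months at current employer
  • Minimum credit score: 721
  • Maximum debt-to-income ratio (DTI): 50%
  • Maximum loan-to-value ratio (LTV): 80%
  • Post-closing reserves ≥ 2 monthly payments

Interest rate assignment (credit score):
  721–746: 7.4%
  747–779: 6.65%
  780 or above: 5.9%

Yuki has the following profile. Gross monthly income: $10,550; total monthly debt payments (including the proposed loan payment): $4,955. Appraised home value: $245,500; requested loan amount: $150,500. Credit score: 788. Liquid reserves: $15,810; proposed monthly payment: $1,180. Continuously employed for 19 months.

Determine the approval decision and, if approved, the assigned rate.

Approved at 5.9%

Credit score 788 ≥ 721 (meets minimum)
Liquid reserves cover 15,810/1,180 = 13.4 months — ≥ 2 required
DTI = 4,955/10,550 = 47% ≤ 50%
LTV: 150,500 ÷ 245,500 = 61.3%, within 80% cap
Employment 19 ≥ 6 months
All requirements met. Score 788 falls in the 780 or above tier → 5.9%.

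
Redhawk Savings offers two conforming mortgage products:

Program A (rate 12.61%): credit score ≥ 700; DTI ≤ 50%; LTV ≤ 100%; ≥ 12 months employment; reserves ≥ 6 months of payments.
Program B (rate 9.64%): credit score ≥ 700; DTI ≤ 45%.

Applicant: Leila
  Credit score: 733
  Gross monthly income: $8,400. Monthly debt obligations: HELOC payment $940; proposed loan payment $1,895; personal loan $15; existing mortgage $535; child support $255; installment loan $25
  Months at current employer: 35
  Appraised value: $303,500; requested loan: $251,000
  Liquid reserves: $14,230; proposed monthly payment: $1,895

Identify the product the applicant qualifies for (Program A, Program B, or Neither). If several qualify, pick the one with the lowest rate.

Total debts = (940 + 1,895 + 15 + 535 + 255 + 25) = 3,665; DTI = 3,665/8,400 = 43.6%.
LTV = 251,000/303,500 = 82.7%.
Reserves = 14,230/1,895 = 7.5 months.
Program A: score 733 ≥ 700; DTI 43.6% ≤ 50%; LTV 82.7% ≤ 100%; employment 35 ≥ 12 mo; reserves 7.5 ≥ 6 mo → qualifies.
Program B: score 733 ≥ 700; DTI 43.6% ≤ 45% → qualifies.
Qualifying: Program A, Program B. Lowest rate is 9.64% → Program B.

Program B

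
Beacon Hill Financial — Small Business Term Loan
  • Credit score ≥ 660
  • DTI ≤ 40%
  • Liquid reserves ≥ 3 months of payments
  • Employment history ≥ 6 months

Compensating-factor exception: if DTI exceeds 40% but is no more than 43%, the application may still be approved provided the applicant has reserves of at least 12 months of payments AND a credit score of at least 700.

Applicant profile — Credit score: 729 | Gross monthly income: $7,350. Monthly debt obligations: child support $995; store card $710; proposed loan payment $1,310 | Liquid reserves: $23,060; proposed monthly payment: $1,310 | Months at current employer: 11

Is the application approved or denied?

Credit score 729 ≥ 660 (meets base)
Total debts = (995 + 710 + 1,310) = 3,015. DTI = 3,015/7,350 = 41% > 40% — standard DTI limit exceeded.
Liquid reserves cover 23,060/1,310 = 17.6 months — ≥ 3 required
Employment 11 ≥ 6 months
DTI 41% is within the 40%–43% exception band; checking compensating factors.
Reserves 17.6 ≥ 12 months; credit score 729 ≥ 700.
Both compensating conditions met → exception applies.

Approved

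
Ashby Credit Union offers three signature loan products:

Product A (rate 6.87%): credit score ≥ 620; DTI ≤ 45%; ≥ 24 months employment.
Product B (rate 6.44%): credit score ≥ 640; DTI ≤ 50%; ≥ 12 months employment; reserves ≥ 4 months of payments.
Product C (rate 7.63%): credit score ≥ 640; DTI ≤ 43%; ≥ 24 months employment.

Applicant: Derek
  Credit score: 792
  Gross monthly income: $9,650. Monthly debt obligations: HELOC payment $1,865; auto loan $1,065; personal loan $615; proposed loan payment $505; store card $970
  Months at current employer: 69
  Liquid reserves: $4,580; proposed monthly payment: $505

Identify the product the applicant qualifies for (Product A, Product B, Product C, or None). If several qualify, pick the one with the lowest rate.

None

Total debts = (1,865 + 1,065 + 615 + 505 + 970) = 5,020; DTI = 5,020/9,650 = 52%.
Reserves = 4,580/505 = 9.1 months.
Product A: score 792 ≥ 620; DTI 52% > 45%; employment 69 ≥ 24 mo → does not qualify.
Product B: score 792 ≥ 640; DTI 52% > 50%; employment 69 ≥ 12 mo; reserves 9.1 ≥ 4 mo → does not qualify.
Product C: score 792 ≥ 640; DTI 52% > 43%; employment 69 ≥ 24 mo → does not qualify.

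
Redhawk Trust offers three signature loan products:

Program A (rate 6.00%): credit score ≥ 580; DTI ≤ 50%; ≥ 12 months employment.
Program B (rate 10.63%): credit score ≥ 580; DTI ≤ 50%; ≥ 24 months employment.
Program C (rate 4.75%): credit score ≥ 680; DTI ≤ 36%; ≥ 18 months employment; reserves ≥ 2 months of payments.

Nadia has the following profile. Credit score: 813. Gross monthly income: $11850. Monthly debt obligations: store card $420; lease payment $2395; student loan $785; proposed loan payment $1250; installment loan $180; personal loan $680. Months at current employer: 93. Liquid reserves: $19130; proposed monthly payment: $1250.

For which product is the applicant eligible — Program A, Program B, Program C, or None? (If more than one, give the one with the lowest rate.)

Total debts = (420 + 2,395 + 785 + 1,250 + 180 + 680) = 5,710; DTI = 5,710/11,850 = 48.2%.
Reserves = 19,130/1,250 = 15.3 months.
Program A: score 813 ≥ 580; DTI 48.2% ≤ 50%; employment 93 ≥ 12 mo → qualifies.
Program B: score 813 ≥ 580; DTI 48.2% ≤ 50%; employment 93 ≥ 24 mo → qualifies.
Program C: score 813 ≥ 680; DTI 48.2% > 36%; employment 93 ≥ 18 mo; reserves 15.3 ≥ 2 mo → does not qualify.
Qualifying: Program A, Program B. Lowest rate is 6.00% → Program A.

Program A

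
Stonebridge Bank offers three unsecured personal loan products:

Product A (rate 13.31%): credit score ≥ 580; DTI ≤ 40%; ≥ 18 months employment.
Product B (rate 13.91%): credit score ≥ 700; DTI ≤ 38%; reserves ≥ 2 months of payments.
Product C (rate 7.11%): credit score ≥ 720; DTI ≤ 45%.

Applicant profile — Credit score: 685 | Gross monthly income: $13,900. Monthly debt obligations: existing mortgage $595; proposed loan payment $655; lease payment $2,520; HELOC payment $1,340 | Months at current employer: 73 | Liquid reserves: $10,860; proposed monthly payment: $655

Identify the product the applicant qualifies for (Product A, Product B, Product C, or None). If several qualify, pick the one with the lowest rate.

Product A

Total debts = (595 + 655 + 2,520 + 1,340) = 5,110; DTI = 5,110/13,900 = 36.8%.
Reserves = 10,860/655 = 16.6 months.
Product A: score 685 ≥ 580; DTI 36.8% ≤ 40%; employment 73 ≥ 18 mo → qualifies.
Product B: score 685 < 700; DTI 36.8% ≤ 38%; reserves 16.6 ≥ 2 mo → does not qualify.
Product C: score 685 < 720; DTI 36.8% ≤ 45% → does not qualify.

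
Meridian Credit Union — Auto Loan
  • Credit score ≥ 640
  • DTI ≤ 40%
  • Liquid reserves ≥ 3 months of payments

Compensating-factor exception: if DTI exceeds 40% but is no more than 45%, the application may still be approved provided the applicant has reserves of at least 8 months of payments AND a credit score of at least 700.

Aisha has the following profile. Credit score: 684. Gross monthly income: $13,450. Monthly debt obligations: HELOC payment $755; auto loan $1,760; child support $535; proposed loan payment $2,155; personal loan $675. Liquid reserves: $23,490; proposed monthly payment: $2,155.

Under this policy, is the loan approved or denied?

Denied

Credit score 684 ≥ 640 (meets base)
Total debts = (755 + 1,760 + 535 + 2,155 + 675) = 5,880. DTI: 5,880 ÷ 13,450 = 43.7%, over the 40% base limit.
Reserves: 23,490 ÷ 2,155 = 10.9 months (meets 3-month minimum)
DTI 43.7% is within the 40%–45% exception band; checking compensating factors.
Reserves 10.9 ≥ 8 months; credit score 684 < 700.
Override conditions not both satisfied; exception does not apply.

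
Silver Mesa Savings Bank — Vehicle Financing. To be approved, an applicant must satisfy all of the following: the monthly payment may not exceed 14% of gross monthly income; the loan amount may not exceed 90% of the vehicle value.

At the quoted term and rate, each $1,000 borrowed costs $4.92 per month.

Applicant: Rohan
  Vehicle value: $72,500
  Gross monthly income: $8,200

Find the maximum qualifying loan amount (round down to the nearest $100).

Payment cap: 14% × $8,200 = $1,148/month.
At $4.92 per $1,000, that supports 1,148/4.92 × 1,000 ≈ $233,333 → $233,300.
LTV cap: 90% × $72,500 = $65,250 → $65,200.
Binding constraint: loan-to-value.

$65,200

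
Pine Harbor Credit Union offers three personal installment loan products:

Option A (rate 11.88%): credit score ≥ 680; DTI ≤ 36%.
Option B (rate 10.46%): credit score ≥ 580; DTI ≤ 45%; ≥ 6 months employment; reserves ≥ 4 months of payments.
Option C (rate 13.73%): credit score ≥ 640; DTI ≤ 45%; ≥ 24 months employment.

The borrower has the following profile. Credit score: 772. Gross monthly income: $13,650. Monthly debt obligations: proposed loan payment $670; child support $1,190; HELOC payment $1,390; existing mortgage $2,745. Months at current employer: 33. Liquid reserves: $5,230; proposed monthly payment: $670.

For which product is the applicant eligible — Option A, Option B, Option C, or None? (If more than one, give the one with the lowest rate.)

Option B

Total debts = (670 + 1,190 + 1,390 + 2,745) = 5,995; DTI = 5,995/13,650 = 43.9%.
Reserves = 5,230/670 = 7.8 months.
Option A: score 772 ≥ 680; DTI 43.9% > 36% → does not qualify.
Option B: score 772 ≥ 580; DTI 43.9% ≤ 45%; employment 33 ≥ 6 mo; reserves 7.8 ≥ 4 mo → qualifies.
Option C: score 772 ≥ 640; DTI 43.9% ≤ 45%; employment 33 ≥ 24 mo → qualifies.
Qualifying: Option B, Option C. Lowest rate is 10.46% → Option B.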